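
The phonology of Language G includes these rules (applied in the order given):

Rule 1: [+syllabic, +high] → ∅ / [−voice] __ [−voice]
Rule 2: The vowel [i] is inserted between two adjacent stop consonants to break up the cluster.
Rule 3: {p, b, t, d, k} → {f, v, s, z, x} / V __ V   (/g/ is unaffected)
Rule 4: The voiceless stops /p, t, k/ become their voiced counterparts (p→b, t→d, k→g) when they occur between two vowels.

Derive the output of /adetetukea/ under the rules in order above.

Rule 1 (high vowel syncope): /u/ is a high vowel flanked by voiceless consonants /t/ and /k/, so it deletes. /adetetukea/ → adetetkea.
Rule 2 (stop-cluster i-epenthesis): /t/ and /k/ form a stop–stop cluster, so [i] is inserted between them. /adetetkea/ → adetetikea.
Rule 3 (intervocalic spirantization): /d/ is a stop between vowels /a/ and /e/, so it spirantizes to the fricative [z]. /t/ is a stop between vowels /e/ and /e/, so it spirantizes to the fricative [s]. /t/ is a stop between vowels /e/ and /i/, so it spirantizes to the fricative [s]. /k/ is a stop between vowels /i/ and /e/, so it spirantizes to the fricative [x]. /adetetikea/ → azesesixea.
Rule 4 (intervocalic voicing): no segment meets the environment; /azesesixea/ is unchanged.

azesesixea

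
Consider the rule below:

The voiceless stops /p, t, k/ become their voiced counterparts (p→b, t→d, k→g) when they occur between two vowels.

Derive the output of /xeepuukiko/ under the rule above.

/p/ is a voiceless stop between vowels /e/ and /u/, so it voices to [b].
/k/ is a voiceless stop between vowels /u/ and /i/, so it voices to [g].
/k/ is a voiceless stop between vowels /i/ and /o/, so it voices to [g].
Surface form: [xeebuugigo].

xeebuugigo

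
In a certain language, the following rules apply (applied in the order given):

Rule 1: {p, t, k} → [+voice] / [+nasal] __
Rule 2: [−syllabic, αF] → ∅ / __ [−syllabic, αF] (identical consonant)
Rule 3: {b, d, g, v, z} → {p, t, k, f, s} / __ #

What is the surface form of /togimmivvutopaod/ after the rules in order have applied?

togimivutopaot

Rule 1 (post-nasal voicing): no segment meets the environment; /togimmivvutopaod/ is unchanged.
Rule 2 (degemination): /mm/ is a geminate; the first /m/ deletes. /vv/ is a geminate; the first /v/ deletes. /togimmivvutopaod/ → togimivutopaod.
Rule 3 (final devoicing): /d/ is a voiced obstruent in word-final position, so it devoices to [t]. /togimivutopaod/ → togimivutopaot.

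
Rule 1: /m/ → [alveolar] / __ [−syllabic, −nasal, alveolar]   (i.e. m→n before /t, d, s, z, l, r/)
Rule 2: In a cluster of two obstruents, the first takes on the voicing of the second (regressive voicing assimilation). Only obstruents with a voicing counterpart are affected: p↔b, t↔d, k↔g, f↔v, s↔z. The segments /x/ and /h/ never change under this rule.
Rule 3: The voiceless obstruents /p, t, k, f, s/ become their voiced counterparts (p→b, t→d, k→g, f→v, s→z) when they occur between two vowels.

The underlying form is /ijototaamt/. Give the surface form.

ijododaant

Rule 1 (nasal place assimilation): /m/ precedes the alveolar consonant /t/, so it assimilates in place to [n]. /ijototaamt/ → ijototaant.
Rule 2 (regressive voicing assimilation): no segment meets the environment; /ijototaant/ is unchanged.
Rule 3 (intervocalic voicing): /t/ is a voiceless obstruent between vowels /o/ and /o/, so it voices to [d]. /t/ is a voiceless obstruent between vowels /o/ and /a/, so it voices to [d]. /ijototaant/ → ijododaant.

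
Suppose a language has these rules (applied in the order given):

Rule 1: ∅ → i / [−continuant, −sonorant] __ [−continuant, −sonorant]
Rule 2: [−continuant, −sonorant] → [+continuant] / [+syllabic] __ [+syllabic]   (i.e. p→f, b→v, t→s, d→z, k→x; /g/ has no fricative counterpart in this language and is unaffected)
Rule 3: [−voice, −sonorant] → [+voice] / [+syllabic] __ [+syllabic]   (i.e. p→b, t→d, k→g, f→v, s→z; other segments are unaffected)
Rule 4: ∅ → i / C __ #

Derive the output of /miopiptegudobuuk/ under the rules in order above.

miovivizeguzovuuki

Rule 1 (stop-cluster i-epenthesis): /p/ and /t/ form a stop–stop cluster, so [i] is inserted between them. /miopiptegudobuuk/ → miopipitegudobuuk.
Rule 2 (intervocalic spirantization): /p/ is a stop between vowels /o/ and /i/, so it spirantizes to the fricative [f]. /p/ is a stop between vowels /i/ and /i/, so it spirantizes to the fricative [f]. /t/ is a stop between vowels /i/ and /e/, so it spirantizes to the fricative [s]. /d/ is a stop between vowels /u/ and /o/, so it spirantizes to the fricative [z]. /b/ is a stop between vowels /o/ and /u/, so it spirantizes to the fricative [v]. /miopipitegudobuuk/ → miofifiseguzovuuk.
Rule 3 (intervocalic voicing): /f/ is a voiceless obstruent between vowels /o/ and /i/, so it voices to [v]. /f/ is a voiceless obstruent between vowels /i/ and /i/, so it voices to [v]. /s/ is a voiceless obstruent between vowels /i/ and /e/, so it voices to [z]. /miofifiseguzovuuk/ → miovivizeguzovuuk.
Rule 4 (final i-epenthesis): the form ends in the consonant /k/, so [i] is inserted word-finally. /miovivizeguzovuuk/ → miovivizeguzovuuki.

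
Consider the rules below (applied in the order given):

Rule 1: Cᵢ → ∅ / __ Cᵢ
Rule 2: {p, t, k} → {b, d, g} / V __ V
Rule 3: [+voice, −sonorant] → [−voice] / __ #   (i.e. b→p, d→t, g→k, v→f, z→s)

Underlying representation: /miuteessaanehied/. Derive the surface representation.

miudeesaanehiet

Rule 1 (degemination): /ss/ is a geminate; the first /s/ deletes. /miuteessaanehied/ → miuteesaanehied.
Rule 2 (intervocalic voicing): /t/ is a voiceless stop between vowels /u/ and /e/, so it voices to [d]. /miuteesaanehied/ → miudeesaanehied.
Rule 3 (final devoicing): /d/ is a voiced obstruent in word-final position, so it devoices to [t]. /miudeesaanehied/ → miudeesaanehiet.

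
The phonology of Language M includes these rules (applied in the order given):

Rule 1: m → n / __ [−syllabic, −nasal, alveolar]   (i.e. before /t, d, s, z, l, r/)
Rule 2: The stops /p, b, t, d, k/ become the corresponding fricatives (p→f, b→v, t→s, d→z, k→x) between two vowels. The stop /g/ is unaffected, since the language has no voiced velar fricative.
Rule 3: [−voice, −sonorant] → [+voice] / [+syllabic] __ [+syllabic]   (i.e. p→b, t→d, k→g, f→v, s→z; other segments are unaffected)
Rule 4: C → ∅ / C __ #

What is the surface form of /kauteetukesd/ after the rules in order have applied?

kauzeezuxes

Rule 1 (nasal place assimilation): no segment meets the environment; /kauteetukesd/ is unchanged.
Rule 2 (intervocalic spirantization): /t/ is a stop between vowels /u/ and /e/, so it spirantizes to the fricative [s]. /t/ is a stop between vowels /e/ and /u/, so it spirantizes to the fricative [s]. /k/ is a stop between vowels /u/ and /e/, so it spirantizes to the fricative [x]. /kauteetukesd/ → kauseesuxesd.
Rule 3 (intervocalic voicing): /s/ is a voiceless obstruent between vowels /u/ and /e/, so it voices to [z]. /s/ is a voiceless obstruent between vowels /e/ and /u/, so it voices to [z]. /kauseesuxesd/ → kauzeezuxesd.
Rule 4 (final cluster simplification): /d/ is the second consonant of a word-final cluster /sd/, so it deletes. /kauzeezuxesd/ → kauzeezuxes.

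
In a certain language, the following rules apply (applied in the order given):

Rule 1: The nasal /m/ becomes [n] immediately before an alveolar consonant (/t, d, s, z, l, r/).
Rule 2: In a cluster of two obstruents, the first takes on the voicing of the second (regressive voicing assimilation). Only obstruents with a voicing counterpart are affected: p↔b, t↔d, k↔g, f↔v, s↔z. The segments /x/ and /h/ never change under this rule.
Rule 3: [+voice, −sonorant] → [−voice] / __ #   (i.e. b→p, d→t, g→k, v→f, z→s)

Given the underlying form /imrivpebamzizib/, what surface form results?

inrifpebanzizip

Rule 1 (nasal place assimilation): /m/ precedes the alveolar consonant /r/, so it assimilates in place to [n]. /m/ precedes the alveolar consonant /z/, so it assimilates in place to [n]. /imrivpebamzizib/ → inrivpebanzizib.
Rule 2 (regressive voicing assimilation): /v/ precedes the voiceless obstruent /p/, so it devoices to [f] by assimilation. /inrivpebanzizib/ → inrifpebanzizib.
Rule 3 (final devoicing): /b/ is a voiced obstruent in word-final position, so it devoices to [p]. /inrifpebanzizib/ → inrifpebanzizip.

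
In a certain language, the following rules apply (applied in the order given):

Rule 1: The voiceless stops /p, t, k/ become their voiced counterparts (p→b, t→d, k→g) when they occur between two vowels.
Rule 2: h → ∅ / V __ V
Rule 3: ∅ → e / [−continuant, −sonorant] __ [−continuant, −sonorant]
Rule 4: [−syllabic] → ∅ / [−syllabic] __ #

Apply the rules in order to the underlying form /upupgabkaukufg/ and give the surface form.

Rule 1 (intervocalic voicing): /p/ is a voiceless stop between vowels /u/ and /u/, so it voices to [b]. /k/ is a voiceless stop between vowels /u/ and /u/, so it voices to [g]. /upupgabkaukufg/ → ubupgabkaugufg.
Rule 2 (intervocalic h-deletion): no segment meets the environment; /ubupgabkaugufg/ is unchanged.
Rule 3 (stop-cluster e-epenthesis): /p/ and /g/ form a stop–stop cluster, so [e] is inserted between them. /b/ and /k/ form a stop–stop cluster, so [e] is inserted between them. /ubupgabkaugufg/ → ubupegabekaugufg.
Rule 4 (final cluster simplification): /g/ is the second consonant of a word-final cluster /fg/, so it deletes. /ubupegabekaugufg/ → ubupegabekauguf.

ubupegabekauguf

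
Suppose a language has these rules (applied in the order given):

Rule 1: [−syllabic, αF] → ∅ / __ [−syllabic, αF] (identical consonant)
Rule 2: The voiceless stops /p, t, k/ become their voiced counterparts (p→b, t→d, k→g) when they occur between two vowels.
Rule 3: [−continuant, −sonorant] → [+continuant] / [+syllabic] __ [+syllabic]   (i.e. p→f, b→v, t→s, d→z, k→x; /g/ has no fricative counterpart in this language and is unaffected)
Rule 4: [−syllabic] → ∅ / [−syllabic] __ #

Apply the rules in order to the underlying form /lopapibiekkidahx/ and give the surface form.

lovaviviegizah

Rule 1 (degemination): /kk/ is a geminate; the first /k/ deletes. /lopapibiekkidahx/ → lopapibiekidahx.
Rule 2 (intervocalic voicing): /p/ is a voiceless stop between vowels /o/ and /a/, so it voices to [b]. /p/ is a voiceless stop between vowels /a/ and /i/, so it voices to [b]. /k/ is a voiceless stop between vowels /e/ and /i/, so it voices to [g]. /lopapibiekidahx/ → lobabibiegidahx.
Rule 3 (intervocalic spirantization): /b/ is a stop between vowels /o/ and /a/, so it spirantizes to the fricative [v]. /b/ is a stop between vowels /a/ and /i/, so it spirantizes to the fricative [v]. /b/ is a stop between vowels /i/ and /i/, so it spirantizes to the fricative [v]. /d/ is a stop between vowels /i/ and /a/, so it spirantizes to the fricative [z]. /lobabibiegidahx/ → lovaviviegizahx.
Rule 4 (final cluster simplification): /x/ is the second consonant of a word-final cluster /hx/, so it deletes. /lovaviviegizahx/ → lovaviviegizah.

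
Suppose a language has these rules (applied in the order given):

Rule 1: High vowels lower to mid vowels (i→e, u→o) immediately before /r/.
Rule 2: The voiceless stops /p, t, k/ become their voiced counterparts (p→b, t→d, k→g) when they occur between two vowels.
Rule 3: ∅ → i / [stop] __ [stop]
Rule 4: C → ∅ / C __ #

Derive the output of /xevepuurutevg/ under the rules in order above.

xevebuorudev

Rule 1 (pre-rhotic lowering): /u/ is a high vowel immediately before /r/, so it lowers to [o]. /xevepuurutevg/ → xevepuorutevg.
Rule 2 (intervocalic voicing): /p/ is a voiceless stop between vowels /e/ and /u/, so it voices to [b]. /t/ is a voiceless stop between vowels /u/ and /e/, so it voices to [d]. /xevepuorutevg/ → xevebuorudevg.
Rule 3 (stop-cluster i-epenthesis): no segment meets the environment; /xevebuorudevg/ is unchanged.
Rule 4 (final cluster simplification): /g/ is the second consonant of a word-final cluster /vg/, so it deletes. /xevebuorudevg/ → xevebuorudev.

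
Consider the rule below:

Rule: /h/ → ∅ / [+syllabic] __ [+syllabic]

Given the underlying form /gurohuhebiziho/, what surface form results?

gurouebizio

/h/ occurs between vowels /o/ and /u/, so it deletes.
/h/ occurs between vowels /u/ and /e/, so it deletes.
/h/ occurs between vowels /i/ and /o/, so it deletes.
Surface form: [gurouebizio].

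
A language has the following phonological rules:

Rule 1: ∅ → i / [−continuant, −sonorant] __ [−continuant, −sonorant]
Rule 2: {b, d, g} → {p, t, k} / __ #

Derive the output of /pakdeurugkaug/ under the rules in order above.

Rule 1 (stop-cluster i-epenthesis): /k/ and /d/ form a stop–stop cluster, so [i] is inserted between them. /g/ and /k/ form a stop–stop cluster, so [i] is inserted between them. /pakdeurugkaug/ → pakideurugikaug.
Rule 2 (final devoicing): /g/ is a voiced stop in word-final position, so it devoices to [k]. /pakideurugikaug/ → pakideurugikauk.

pakideurugikauk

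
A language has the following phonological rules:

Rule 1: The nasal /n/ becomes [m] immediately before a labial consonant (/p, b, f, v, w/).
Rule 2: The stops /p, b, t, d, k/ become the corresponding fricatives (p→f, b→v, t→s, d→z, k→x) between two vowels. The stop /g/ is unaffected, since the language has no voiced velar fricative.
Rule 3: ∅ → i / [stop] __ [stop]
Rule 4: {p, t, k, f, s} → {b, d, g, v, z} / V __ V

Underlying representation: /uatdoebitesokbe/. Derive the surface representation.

uadidoevizezogibe

Rule 1 (nasal place assimilation): no segment meets the environment; /uatdoebitesokbe/ is unchanged.
Rule 2 (intervocalic spirantization): /b/ is a stop between vowels /e/ and /i/, so it spirantizes to the fricative [v]. /t/ is a stop between vowels /i/ and /e/, so it spirantizes to the fricative [s]. /uatdoebitesokbe/ → uatdoevisesokbe.
Rule 3 (stop-cluster i-epenthesis): /t/ and /d/ form a stop–stop cluster, so [i] is inserted between them. /k/ and /b/ form a stop–stop cluster, so [i] is inserted between them. /uatdoevisesokbe/ → uatidoevisesokibe.
Rule 4 (intervocalic voicing): /t/ is a voiceless obstruent between vowels /a/ and /i/, so it voices to [d]. /s/ is a voiceless obstruent between vowels /i/ and /e/, so it voices to [z]. /s/ is a voiceless obstruent between vowels /e/ and /o/, so it voices to [z]. /k/ is a voiceless obstruent between vowels /o/ and /i/, so it voices to [g]. /uatidoevisesokibe/ → uadidoevizezogibe.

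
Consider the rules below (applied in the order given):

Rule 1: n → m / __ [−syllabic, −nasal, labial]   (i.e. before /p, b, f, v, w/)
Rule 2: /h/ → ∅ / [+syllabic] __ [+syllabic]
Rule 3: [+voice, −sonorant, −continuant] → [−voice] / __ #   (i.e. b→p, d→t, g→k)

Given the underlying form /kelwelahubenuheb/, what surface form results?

Rule 1 (nasal place assimilation): no segment meets the environment; /kelwelahubenuheb/ is unchanged.
Rule 2 (intervocalic h-deletion): /h/ occurs between vowels /a/ and /u/, so it deletes. /h/ occurs between vowels /u/ and /e/, so it deletes. /kelwelahubenuheb/ → kelwelaubenueb.
Rule 3 (final devoicing): /b/ is a voiced stop in word-final position, so it devoices to [p]. /kelwelaubenueb/ → kelwelaubenuep.

kelwelaubenuep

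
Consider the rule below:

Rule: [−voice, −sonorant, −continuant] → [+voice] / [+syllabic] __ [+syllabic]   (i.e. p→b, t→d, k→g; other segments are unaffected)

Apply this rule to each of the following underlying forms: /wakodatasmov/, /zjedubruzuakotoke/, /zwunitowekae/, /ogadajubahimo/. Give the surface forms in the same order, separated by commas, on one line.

wagodadasmov, zjedubruzuagodoge, zwunidowegae, ogadajubahimo

/wakodatasmov/: /k/ is a voiceless stop between vowels /a/ and /o/, so it voices to [g]. /t/ is a voiceless stop between vowels /a/ and /a/, so it voices to [d]. → [wagodadasmov].
/zjedubruzuakotoke/: /k/ is a voiceless stop between vowels /a/ and /o/, so it voices to [g]. /t/ is a voiceless stop between vowels /o/ and /o/, so it voices to [d]. /k/ is a voiceless stop between vowels /o/ and /e/, so it voices to [g]. → [zjedubruzuagodoge].
/zwunitowekae/: /t/ is a voiceless stop between vowels /i/ and /o/, so it voices to [d]. /k/ is a voiceless stop between vowels /e/ and /a/, so it voices to [g]. → [zwunidowegae].
/ogadajubahimo/: the rule's environment is not met; surfaces unchanged as [ogadajubahimo].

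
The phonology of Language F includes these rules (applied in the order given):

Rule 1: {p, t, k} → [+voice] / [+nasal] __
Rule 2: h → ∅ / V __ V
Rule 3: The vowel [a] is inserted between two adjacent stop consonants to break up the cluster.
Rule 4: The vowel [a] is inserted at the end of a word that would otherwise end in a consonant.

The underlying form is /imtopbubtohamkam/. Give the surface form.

Rule 1 (post-nasal voicing): /t/ is a voiceless stop immediately after the nasal /m/, so it voices to [d]. /k/ is a voiceless stop immediately after the nasal /m/, so it voices to [g]. /imtopbubtohamkam/ → imdopbubtohamgam.
Rule 2 (intervocalic h-deletion): /h/ occurs between vowels /o/ and /a/, so it deletes. /imdopbubtohamgam/ → imdopbubtoamgam.
Rule 3 (stop-cluster a-epenthesis): /p/ and /b/ form a stop–stop cluster, so [a] is inserted between them. /b/ and /t/ form a stop–stop cluster, so [a] is inserted between them. /imdopbubtoamgam/ → imdopabubatoamgam.
Rule 4 (final a-epenthesis): the form ends in the consonant /m/, so [a] is inserted word-finally. /imdopabubatoamgam/ → imdopabubatoamgama.

imdopabubatoamgama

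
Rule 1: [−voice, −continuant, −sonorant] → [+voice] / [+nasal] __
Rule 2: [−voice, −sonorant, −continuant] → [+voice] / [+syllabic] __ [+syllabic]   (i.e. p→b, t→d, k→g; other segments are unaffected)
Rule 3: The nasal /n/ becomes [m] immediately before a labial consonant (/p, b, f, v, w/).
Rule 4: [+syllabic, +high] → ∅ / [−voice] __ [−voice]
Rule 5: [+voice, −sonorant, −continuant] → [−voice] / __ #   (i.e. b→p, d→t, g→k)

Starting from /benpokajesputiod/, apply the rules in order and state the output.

Rule 1 (post-nasal voicing): /p/ is a voiceless stop immediately after the nasal /n/, so it voices to [b]. /benpokajesputiod/ → benbokajesputiod.
Rule 2 (intervocalic voicing): /k/ is a voiceless stop between vowels /o/ and /a/, so it voices to [g]. /t/ is a voiceless stop between vowels /u/ and /i/, so it voices to [d]. /benbokajesputiod/ → benbogajespudiod.
Rule 3 (nasal place assimilation): /n/ precedes the labial consonant /b/, so it assimilates in place to [m]. /benbogajespudiod/ → bembogajespudiod.
Rule 4 (high vowel syncope): no segment meets the environment; /bembogajespudiod/ is unchanged.
Rule 5 (final devoicing): /d/ is a voiced stop in word-final position, so it devoices to [t]. /bembogajespudiod/ → bembogajespudiot.

bembogajespudiot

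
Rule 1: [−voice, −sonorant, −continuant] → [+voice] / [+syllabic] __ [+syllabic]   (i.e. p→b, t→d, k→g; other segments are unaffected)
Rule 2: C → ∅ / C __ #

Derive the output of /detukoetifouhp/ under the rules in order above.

Rule 1 (intervocalic voicing): /t/ is a voiceless stop between vowels /e/ and /u/, so it voices to [d]. /k/ is a voiceless stop between vowels /u/ and /o/, so it voices to [g]. /t/ is a voiceless stop between vowels /e/ and /i/, so it voices to [d]. /detukoetifouhp/ → dedugoedifouhp.
Rule 2 (final cluster simplification): /p/ is the second consonant of a word-final cluster /hp/, so it deletes. /dedugoedifouhp/ → dedugoedifouh.

dedugoedifouh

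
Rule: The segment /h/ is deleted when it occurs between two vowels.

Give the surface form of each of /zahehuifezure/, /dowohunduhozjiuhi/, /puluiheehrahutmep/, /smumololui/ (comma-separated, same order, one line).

zaeuifezure, dowounduozjiui, puluieehrautmep, smumololui

/zahehuifezure/: /h/ occurs between vowels /a/ and /e/, so it deletes. /h/ occurs between vowels /e/ and /u/, so it deletes. → [zaeuifezure].
/dowohunduhozjiuhi/: /h/ occurs between vowels /o/ and /u/, so it deletes. /h/ occurs between vowels /u/ and /o/, so it deletes. /h/ occurs between vowels /u/ and /i/, so it deletes. → [dowounduozjiui].
/puluiheehrahutmep/: /h/ occurs between vowels /i/ and /e/, so it deletes. /h/ occurs between vowels /a/ and /u/, so it deletes. → [puluieehrautmep].
/smumololui/: the rule's environment is not met; surfaces unchanged as [smumololui].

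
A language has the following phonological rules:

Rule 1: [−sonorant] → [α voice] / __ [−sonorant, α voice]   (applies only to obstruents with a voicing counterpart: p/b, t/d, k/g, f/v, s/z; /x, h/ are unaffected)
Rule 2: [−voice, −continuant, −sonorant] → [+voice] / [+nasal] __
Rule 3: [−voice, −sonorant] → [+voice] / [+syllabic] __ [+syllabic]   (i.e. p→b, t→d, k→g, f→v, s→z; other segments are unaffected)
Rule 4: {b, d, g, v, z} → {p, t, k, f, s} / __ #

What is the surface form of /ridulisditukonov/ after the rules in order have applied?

ridulizdidugonof

Rule 1 (regressive voicing assimilation): /s/ precedes the voiced obstruent /d/, so it voices to [z] by assimilation. /ridulisditukonov/ → ridulizditukonov.
Rule 2 (post-nasal voicing): no segment meets the environment; /ridulizditukonov/ is unchanged.
Rule 3 (intervocalic voicing): /t/ is a voiceless obstruent between vowels /i/ and /u/, so it voices to [d]. /k/ is a voiceless obstruent between vowels /u/ and /o/, so it voices to [g]. /ridulizditukonov/ → ridulizdidugonov.
Rule 4 (final devoicing): /v/ is a voiced obstruent in word-final position, so it devoices to [f]. /ridulizdidugonov/ → ridulizdidugonof.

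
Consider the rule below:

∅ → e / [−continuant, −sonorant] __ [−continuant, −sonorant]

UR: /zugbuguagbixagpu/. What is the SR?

/g/ and /b/ form a stop–stop cluster, so [e] is inserted between them.
/g/ and /b/ form a stop–stop cluster, so [e] is inserted between them.
/g/ and /p/ form a stop–stop cluster, so [e] is inserted between them.
Surface form: [zugebuguagebixagepu].

zugebuguagebixagepu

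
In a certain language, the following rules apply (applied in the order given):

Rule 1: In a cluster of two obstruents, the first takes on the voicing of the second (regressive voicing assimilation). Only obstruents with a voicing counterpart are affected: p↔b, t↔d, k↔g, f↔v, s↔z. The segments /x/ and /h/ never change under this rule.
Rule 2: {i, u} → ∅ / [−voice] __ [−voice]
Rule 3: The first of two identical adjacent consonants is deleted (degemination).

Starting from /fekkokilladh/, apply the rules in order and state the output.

Rule 1 (regressive voicing assimilation): /d/ precedes the voiceless obstruent /h/, so it devoices to [t] by assimilation. /fekkokilladh/ → fekkokillath.
Rule 2 (high vowel syncope): no segment meets the environment; /fekkokillath/ is unchanged.
Rule 3 (degemination): /kk/ is a geminate; the first /k/ deletes. /ll/ is a geminate; the first /l/ deletes. /fekkokillath/ → fekokilath.

fekokilath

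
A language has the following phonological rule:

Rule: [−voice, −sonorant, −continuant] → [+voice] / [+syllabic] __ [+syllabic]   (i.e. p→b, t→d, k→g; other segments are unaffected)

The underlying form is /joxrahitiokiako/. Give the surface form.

joxrahidiogiago

/t/ is a voiceless stop between vowels /i/ and /i/, so it voices to [d].
/k/ is a voiceless stop between vowels /o/ and /i/, so it voices to [g].
/k/ is a voiceless stop between vowels /a/ and /o/, so it voices to [g].
Surface form: [joxrahidiogiago].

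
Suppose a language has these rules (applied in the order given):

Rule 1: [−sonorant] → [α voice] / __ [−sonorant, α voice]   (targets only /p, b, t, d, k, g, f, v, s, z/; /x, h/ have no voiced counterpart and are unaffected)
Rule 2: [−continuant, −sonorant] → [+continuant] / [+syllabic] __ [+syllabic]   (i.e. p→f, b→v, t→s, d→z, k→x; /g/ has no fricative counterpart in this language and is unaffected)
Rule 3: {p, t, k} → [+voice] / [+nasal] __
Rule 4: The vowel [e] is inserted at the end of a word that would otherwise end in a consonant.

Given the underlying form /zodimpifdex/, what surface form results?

zozimbivdexe

Rule 1 (regressive voicing assimilation): /f/ precedes the voiced obstruent /d/, so it voices to [v] by assimilation. /zodimpifdex/ → zodimpivdex.
Rule 2 (intervocalic spirantization): /d/ is a stop between vowels /o/ and /i/, so it spirantizes to the fricative [z]. /zodimpivdex/ → zozimpivdex.
Rule 3 (post-nasal voicing): /p/ is a voiceless stop immediately after the nasal /m/, so it voices to [b]. /zozimpivdex/ → zozimbivdex.
Rule 4 (final e-epenthesis): the form ends in the consonant /x/, so [e] is inserted word-finally. /zozimbivdex/ → zozimbivdexe.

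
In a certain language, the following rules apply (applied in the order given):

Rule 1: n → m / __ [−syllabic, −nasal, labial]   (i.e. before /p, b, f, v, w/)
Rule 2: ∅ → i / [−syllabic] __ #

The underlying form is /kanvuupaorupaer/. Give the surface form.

Rule 1 (nasal place assimilation): /n/ precedes the labial consonant /v/, so it assimilates in place to [m]. /kanvuupaorupaer/ → kamvuupaorupaer.
Rule 2 (final i-epenthesis): the form ends in the consonant /r/, so [i] is inserted word-finally. /kamvuupaorupaer/ → kamvuupaorupaeri.

kamvuupaorupaeri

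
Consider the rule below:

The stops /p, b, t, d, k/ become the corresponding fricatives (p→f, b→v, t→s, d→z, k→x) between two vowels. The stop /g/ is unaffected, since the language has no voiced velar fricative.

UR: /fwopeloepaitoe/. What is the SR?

/p/ is a stop between vowels /o/ and /e/, so it spirantizes to the fricative [f].
/p/ is a stop between vowels /e/ and /a/, so it spirantizes to the fricative [f].
/t/ is a stop between vowels /i/ and /o/, so it spirantizes to the fricative [s].
Surface form: [fwofeloefaisoe].

fwofeloefaisoe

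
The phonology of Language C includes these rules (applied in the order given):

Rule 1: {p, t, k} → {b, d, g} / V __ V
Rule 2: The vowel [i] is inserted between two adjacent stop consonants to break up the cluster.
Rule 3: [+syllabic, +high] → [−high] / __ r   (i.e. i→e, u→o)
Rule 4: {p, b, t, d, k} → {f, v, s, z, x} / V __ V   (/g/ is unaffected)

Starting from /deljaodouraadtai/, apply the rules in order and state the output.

deljaozooraazisai

Rule 1 (intervocalic voicing): no segment meets the environment; /deljaodouraadtai/ is unchanged.
Rule 2 (stop-cluster i-epenthesis): /d/ and /t/ form a stop–stop cluster, so [i] is inserted between them. /deljaodouraadtai/ → deljaodouraaditai.
Rule 3 (pre-rhotic lowering): /u/ is a high vowel immediately before /r/, so it lowers to [o]. /deljaodouraaditai/ → deljaodooraaditai.
Rule 4 (intervocalic spirantization): /d/ is a stop between vowels /o/ and /o/, so it spirantizes to the fricative [z]. /d/ is a stop between vowels /a/ and /i/, so it spirantizes to the fricative [z]. /t/ is a stop between vowels /i/ and /a/, so it spirantizes to the fricative [s]. /deljaodooraaditai/ → deljaozooraazisai.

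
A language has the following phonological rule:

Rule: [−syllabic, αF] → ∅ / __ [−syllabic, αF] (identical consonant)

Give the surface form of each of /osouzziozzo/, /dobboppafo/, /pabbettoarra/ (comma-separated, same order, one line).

/osouzziozzo/: /zz/ is a geminate; the first /z/ deletes. /zz/ is a geminate; the first /z/ deletes. → [osouziozo].
/dobboppafo/: /bb/ is a geminate; the first /b/ deletes. /pp/ is a geminate; the first /p/ deletes. → [dobopafo].
/pabbettoarra/: /bb/ is a geminate; the first /b/ deletes. /tt/ is a geminate; the first /t/ deletes. /rr/ is a geminate; the first /r/ deletes. → [pabetoara].

osouziozo, dobopafo, pabetoara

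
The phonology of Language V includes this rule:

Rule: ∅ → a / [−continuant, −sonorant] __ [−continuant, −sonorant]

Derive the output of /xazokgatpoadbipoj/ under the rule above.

/k/ and /g/ form a stop–stop cluster, so [a] is inserted between them.
/t/ and /p/ form a stop–stop cluster, so [a] is inserted between them.
/d/ and /b/ form a stop–stop cluster, so [a] is inserted between them.
Surface form: [xazokagatapoadabipoj].

xazokagatapoadabipoj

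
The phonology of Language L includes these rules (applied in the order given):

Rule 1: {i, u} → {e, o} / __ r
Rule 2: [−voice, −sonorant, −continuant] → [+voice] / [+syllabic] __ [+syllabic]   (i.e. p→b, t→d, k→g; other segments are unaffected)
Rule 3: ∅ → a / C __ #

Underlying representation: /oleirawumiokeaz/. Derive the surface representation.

Rule 1 (pre-rhotic lowering): /i/ is a high vowel immediately before /r/, so it lowers to [e]. /oleirawumiokeaz/ → oleerawumiokeaz.
Rule 2 (intervocalic voicing): /k/ is a voiceless stop between vowels /o/ and /e/, so it voices to [g]. /oleerawumiokeaz/ → oleerawumiogeaz.
Rule 3 (final a-epenthesis): the form ends in the consonant /z/, so [a] is inserted word-finally. /oleerawumiogeaz/ → oleerawumiogeaza.

oleerawumiogeaza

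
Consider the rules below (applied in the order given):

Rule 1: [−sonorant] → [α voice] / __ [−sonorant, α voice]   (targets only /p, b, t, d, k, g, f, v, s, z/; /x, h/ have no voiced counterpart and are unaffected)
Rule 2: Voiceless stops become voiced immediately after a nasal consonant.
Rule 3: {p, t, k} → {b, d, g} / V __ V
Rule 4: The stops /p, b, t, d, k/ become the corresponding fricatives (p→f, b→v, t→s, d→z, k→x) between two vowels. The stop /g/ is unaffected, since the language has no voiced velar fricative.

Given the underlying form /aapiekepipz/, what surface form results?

Rule 1 (regressive voicing assimilation): /p/ precedes the voiced obstruent /z/, so it voices to [b] by assimilation. /aapiekepipz/ → aapiekepibz.
Rule 2 (post-nasal voicing): no segment meets the environment; /aapiekepibz/ is unchanged.
Rule 3 (intervocalic voicing): /p/ is a voiceless stop between vowels /a/ and /i/, so it voices to [b]. /k/ is a voiceless stop between vowels /e/ and /e/, so it voices to [g]. /p/ is a voiceless stop between vowels /e/ and /i/, so it voices to [b]. /aapiekepibz/ → aabiegebibz.
Rule 4 (intervocalic spirantization): /b/ is a stop between vowels /a/ and /i/, so it spirantizes to the fricative [v]. /b/ is a stop between vowels /e/ and /i/, so it spirantizes to the fricative [v]. /aabiegebibz/ → aaviegevibz.

aaviegevibz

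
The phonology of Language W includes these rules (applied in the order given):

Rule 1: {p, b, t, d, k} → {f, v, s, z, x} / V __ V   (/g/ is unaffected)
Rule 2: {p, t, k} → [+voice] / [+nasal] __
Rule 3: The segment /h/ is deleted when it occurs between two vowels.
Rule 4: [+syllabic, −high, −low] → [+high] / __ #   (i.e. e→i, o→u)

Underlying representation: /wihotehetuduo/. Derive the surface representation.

wioseesuzuu

Rule 1 (intervocalic spirantization): /t/ is a stop between vowels /o/ and /e/, so it spirantizes to the fricative [s]. /t/ is a stop between vowels /e/ and /u/, so it spirantizes to the fricative [s]. /d/ is a stop between vowels /u/ and /u/, so it spirantizes to the fricative [z]. /wihotehetuduo/ → wihosehesuzuo.
Rule 2 (post-nasal voicing): no segment meets the environment; /wihosehesuzuo/ is unchanged.
Rule 3 (intervocalic h-deletion): /h/ occurs between vowels /i/ and /o/, so it deletes. /h/ occurs between vowels /e/ and /e/, so it deletes. /wihosehesuzuo/ → wioseesuzuo.
Rule 4 (final vowel raising): /o/ is a mid vowel in word-final position, so it raises to [u]. /wioseesuzuo/ → wioseesuzuu.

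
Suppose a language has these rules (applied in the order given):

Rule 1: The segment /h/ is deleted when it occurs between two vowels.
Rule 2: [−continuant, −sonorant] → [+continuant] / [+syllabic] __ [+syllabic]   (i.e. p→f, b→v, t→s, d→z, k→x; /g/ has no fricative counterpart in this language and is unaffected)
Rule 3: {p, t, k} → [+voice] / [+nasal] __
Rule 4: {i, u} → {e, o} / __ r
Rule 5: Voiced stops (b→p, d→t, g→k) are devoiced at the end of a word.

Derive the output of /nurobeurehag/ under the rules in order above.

noroveoreak

Rule 1 (intervocalic h-deletion): /h/ occurs between vowels /e/ and /a/, so it deletes. /nurobeurehag/ → nurobeureag.
Rule 2 (intervocalic spirantization): /b/ is a stop between vowels /o/ and /e/, so it spirantizes to the fricative [v]. /nurobeureag/ → nuroveureag.
Rule 3 (post-nasal voicing): no segment meets the environment; /nuroveureag/ is unchanged.
Rule 4 (pre-rhotic lowering): /u/ is a high vowel immediately before /r/, so it lowers to [o]. /u/ is a high vowel immediately before /r/, so it lowers to [o]. /nuroveureag/ → noroveoreag.
Rule 5 (final devoicing): /g/ is a voiced stop in word-final position, so it devoices to [k]. /noroveoreag/ → noroveoreak.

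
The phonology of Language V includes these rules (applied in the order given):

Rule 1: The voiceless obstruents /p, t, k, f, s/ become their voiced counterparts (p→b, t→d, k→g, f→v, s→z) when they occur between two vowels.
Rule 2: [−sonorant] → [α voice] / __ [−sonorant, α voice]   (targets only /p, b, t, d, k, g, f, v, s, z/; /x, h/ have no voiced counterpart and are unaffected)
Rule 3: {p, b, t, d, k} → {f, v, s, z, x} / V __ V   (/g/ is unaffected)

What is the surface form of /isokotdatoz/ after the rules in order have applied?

izogoddazoz

Rule 1 (intervocalic voicing): /s/ is a voiceless obstruent between vowels /i/ and /o/, so it voices to [z]. /k/ is a voiceless obstruent between vowels /o/ and /o/, so it voices to [g]. /t/ is a voiceless obstruent between vowels /a/ and /o/, so it voices to [d]. /isokotdatoz/ → izogotdadoz.
Rule 2 (regressive voicing assimilation): /t/ precedes the voiced obstruent /d/, so it voices to [d] by assimilation. /izogotdadoz/ → izogoddadoz.
Rule 3 (intervocalic spirantization): /d/ is a stop between vowels /a/ and /o/, so it spirantizes to the fricative [z]. /izogoddadoz/ → izogoddazoz.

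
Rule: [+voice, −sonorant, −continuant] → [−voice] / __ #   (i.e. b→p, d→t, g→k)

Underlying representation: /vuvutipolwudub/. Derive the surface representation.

Scanning /vuvutipolwudub/: /d/ at position 12 is not in the conditioning environment; /b/ is a voiced stop in word-final position, so it devoices to [p].
Result: [vuvutipolwudup].

vuvutipolwudup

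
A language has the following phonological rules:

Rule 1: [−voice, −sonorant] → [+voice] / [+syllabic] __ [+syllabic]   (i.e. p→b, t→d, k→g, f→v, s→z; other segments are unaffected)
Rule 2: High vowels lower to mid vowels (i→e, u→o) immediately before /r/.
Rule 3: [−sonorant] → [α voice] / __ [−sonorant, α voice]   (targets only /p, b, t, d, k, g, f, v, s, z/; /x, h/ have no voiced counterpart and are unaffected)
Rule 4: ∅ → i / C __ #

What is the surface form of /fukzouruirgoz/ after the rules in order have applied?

fugzooruergozi

Rule 1 (intervocalic voicing): no segment meets the environment; /fukzouruirgoz/ is unchanged.
Rule 2 (pre-rhotic lowering): /u/ is a high vowel immediately before /r/, so it lowers to [o]. /i/ is a high vowel immediately before /r/, so it lowers to [e]. /fukzouruirgoz/ → fukzooruergoz.
Rule 3 (regressive voicing assimilation): /k/ precedes the voiced obstruent /z/, so it voices to [g] by assimilation. /fukzooruergoz/ → fugzooruergoz.
Rule 4 (final i-epenthesis): the form ends in the consonant /z/, so [i] is inserted word-finally. /fugzooruergoz/ → fugzooruergozi.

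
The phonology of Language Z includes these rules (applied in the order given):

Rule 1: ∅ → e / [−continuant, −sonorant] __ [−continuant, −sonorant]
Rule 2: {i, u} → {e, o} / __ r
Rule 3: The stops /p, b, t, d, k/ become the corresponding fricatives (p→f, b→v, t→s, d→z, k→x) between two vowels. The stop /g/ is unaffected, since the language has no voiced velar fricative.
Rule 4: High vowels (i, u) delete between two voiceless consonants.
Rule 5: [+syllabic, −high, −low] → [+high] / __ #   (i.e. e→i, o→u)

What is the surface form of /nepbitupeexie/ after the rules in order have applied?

nefevisfeexii

Rule 1 (stop-cluster e-epenthesis): /p/ and /b/ form a stop–stop cluster, so [e] is inserted between them. /nepbitupeexie/ → nepebitupeexie.
Rule 2 (pre-rhotic lowering): no segment meets the environment; /nepebitupeexie/ is unchanged.
Rule 3 (intervocalic spirantization): /p/ is a stop between vowels /e/ and /e/, so it spirantizes to the fricative [f]. /b/ is a stop between vowels /e/ and /i/, so it spirantizes to the fricative [v]. /t/ is a stop between vowels /i/ and /u/, so it spirantizes to the fricative [s]. /p/ is a stop between vowels /u/ and /e/, so it spirantizes to the fricative [f]. /nepebitupeexie/ → nefevisufeexie.
Rule 4 (high vowel syncope): /u/ is a high vowel flanked by voiceless consonants /s/ and /f/, so it deletes. /nefevisufeexie/ → nefevisfeexie.
Rule 5 (final vowel raising): /e/ is a mid vowel in word-final position, so it raises to [i]. /nefevisfeexie/ → nefevisfeexii.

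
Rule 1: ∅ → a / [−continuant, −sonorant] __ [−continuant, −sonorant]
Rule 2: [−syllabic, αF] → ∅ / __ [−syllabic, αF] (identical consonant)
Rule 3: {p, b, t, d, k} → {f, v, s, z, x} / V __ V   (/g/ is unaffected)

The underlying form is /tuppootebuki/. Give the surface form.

Rule 1 (stop-cluster a-epenthesis): /p/ and /p/ form a stop–stop cluster, so [a] is inserted between them. /tuppootebuki/ → tupapootebuki.
Rule 2 (degemination): no segment meets the environment; /tupapootebuki/ is unchanged.
Rule 3 (intervocalic spirantization): /p/ is a stop between vowels /u/ and /a/, so it spirantizes to the fricative [f]. /p/ is a stop between vowels /a/ and /o/, so it spirantizes to the fricative [f]. /t/ is a stop between vowels /o/ and /e/, so it spirantizes to the fricative [s]. /b/ is a stop between vowels /e/ and /u/, so it spirantizes to the fricative [v]. /k/ is a stop between vowels /u/ and /i/, so it spirantizes to the fricative [x]. /tupapootebuki/ → tufafoosevuxi.

tufafoosevuxi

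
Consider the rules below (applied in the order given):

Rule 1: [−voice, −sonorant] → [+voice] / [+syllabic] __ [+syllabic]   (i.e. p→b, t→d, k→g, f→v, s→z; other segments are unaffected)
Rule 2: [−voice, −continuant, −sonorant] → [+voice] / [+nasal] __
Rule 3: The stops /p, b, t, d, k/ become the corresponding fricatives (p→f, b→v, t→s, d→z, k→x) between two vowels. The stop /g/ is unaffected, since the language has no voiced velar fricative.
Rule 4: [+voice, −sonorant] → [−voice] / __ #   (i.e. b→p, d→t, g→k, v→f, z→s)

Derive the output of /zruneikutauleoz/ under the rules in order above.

Rule 1 (intervocalic voicing): /k/ is a voiceless obstruent between vowels /i/ and /u/, so it voices to [g]. /t/ is a voiceless obstruent between vowels /u/ and /a/, so it voices to [d]. /zruneikutauleoz/ → zruneigudauleoz.
Rule 2 (post-nasal voicing): no segment meets the environment; /zruneigudauleoz/ is unchanged.
Rule 3 (intervocalic spirantization): /d/ is a stop between vowels /u/ and /a/, so it spirantizes to the fricative [z]. /zruneigudauleoz/ → zruneiguzauleoz.
Rule 4 (final devoicing): /z/ is a voiced obstruent in word-final position, so it devoices to [s]. /zruneiguzauleoz/ → zruneiguzauleos.

zruneiguzauleos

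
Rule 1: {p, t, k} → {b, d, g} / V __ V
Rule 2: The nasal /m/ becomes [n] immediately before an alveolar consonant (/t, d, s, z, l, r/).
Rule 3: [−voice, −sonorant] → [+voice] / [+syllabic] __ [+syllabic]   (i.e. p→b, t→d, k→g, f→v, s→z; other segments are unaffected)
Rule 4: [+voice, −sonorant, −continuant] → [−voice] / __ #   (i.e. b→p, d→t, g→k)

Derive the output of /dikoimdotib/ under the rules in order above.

digoindodip

Rule 1 (intervocalic voicing): /k/ is a voiceless stop between vowels /i/ and /o/, so it voices to [g]. /t/ is a voiceless stop between vowels /o/ and /i/, so it voices to [d]. /dikoimdotib/ → digoimdodib.
Rule 2 (nasal place assimilation): /m/ precedes the alveolar consonant /d/, so it assimilates in place to [n]. /digoimdodib/ → digoindodib.
Rule 3 (intervocalic voicing): no segment meets the environment; /digoindodib/ is unchanged.
Rule 4 (final devoicing): /b/ is a voiced stop in word-final position, so it devoices to [p]. /digoindodib/ → digoindodip.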